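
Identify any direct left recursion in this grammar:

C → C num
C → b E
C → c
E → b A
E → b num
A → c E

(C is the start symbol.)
Yes, C is left-recursive

Direct left recursion occurs when N → N α for some non-terminal N (the right-hand side begins with the left-hand side itself).

C → C num: LEFT RECURSIVE (starts with C)
C → b E: starts with b
C → c: starts with c
E → b A: starts with b
E → b num: starts with b
A → c E: starts with c

The grammar has direct left recursion on: C.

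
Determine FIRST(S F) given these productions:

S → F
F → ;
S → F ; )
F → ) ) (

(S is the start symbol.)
FIRST sets of the non-terminals involved (from the grammar, by fixed-point iteration):
  FIRST(S) = { ')', ';' }

To compute FIRST(S F), process the symbols left to right:
Symbol S is a non-terminal. Add FIRST(S) \ {ε} = { ')', ';' }
S is not nullable (ε ∉ FIRST(S)), so stop here.
FIRST(S F) = { ')', ';' }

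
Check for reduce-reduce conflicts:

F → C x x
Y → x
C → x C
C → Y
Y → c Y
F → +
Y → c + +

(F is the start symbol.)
No reduce-reduce conflicts

Augment with F' → F and build the canonical LR(0) collection (I0 = CLOSURE({[F' → . F]}), then GOTO on every symbol after a dot until no new states appear). It has 14 states:
  I0: { [C → . Y], [C → . x C], [F → . +], [F → . C x x], [F' → . F], [Y → . c + +], [Y → . c Y], [Y → . x] }  — shift
  I1: { [F → + .] }  — reduce
  I2: { [F → C . x x] }  — shift
  I3: { [F' → F .] }  — accept
  I4: { [C → Y .] }  — reduce
  I5: { [Y → . c + +], [Y → . c Y], [Y → . x], [Y → c . + +], [Y → c . Y] }  — shift
  I6: { [C → . Y], [C → . x C], [C → x . C], [Y → . c + +], [Y → . c Y], [Y → . x], [Y → x .] }  — shift, reduce
  I7: { [C → x C .] }  — reduce
  I8: { [Y → c + . +] }  — shift
  I9: { [Y → c Y .] }  — reduce
  I10: { [Y → x .] }  — reduce
  I11: { [Y → c + + .] }  — reduce
  I12: { [F → C x . x] }  — shift
  I13: { [F → C x x .] }  — reduce

No state contains more than one complete item.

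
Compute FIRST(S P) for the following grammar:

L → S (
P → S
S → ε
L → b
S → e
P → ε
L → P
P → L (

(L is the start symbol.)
{ '(', 'b', 'e', ε }

FIRST sets of the non-terminals involved (from the grammar, by fixed-point iteration):
  FIRST(S) = { 'e', ε }
  FIRST(P) = { '(', 'b', 'e', ε }

To compute FIRST(S P), process the symbols left to right:
Symbol S is a non-terminal. Add FIRST(S) \ {ε} = { 'e' }
S is nullable (ε ∈ FIRST(S)), continue to the next symbol.
Symbol P is a non-terminal. Add FIRST(P) \ {ε} = { '(', 'b', 'e' }
P is nullable (ε ∈ FIRST(P)), continue to the next symbol.
All symbols are nullable, so ε is in the result.
FIRST(S P) = { '(', 'b', 'e', ε }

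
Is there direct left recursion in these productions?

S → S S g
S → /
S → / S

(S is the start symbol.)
Direct left recursion occurs when N → N α for some non-terminal N (the right-hand side begins with the left-hand side itself).

S → S S g: LEFT RECURSIVE (starts with S)
S → /: starts with '/'
S → / S: starts with '/'

The grammar has direct left recursion on: S.

Answer: Yes, S is left-recursive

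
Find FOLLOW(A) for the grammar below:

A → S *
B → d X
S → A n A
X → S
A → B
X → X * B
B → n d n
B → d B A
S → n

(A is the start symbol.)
To compute FOLLOW(A), find every occurrence of A on a right-hand side N → α A β: add FIRST(β) \ {ε}, and if β is empty or nullable also add FOLLOW(N). Iterate to a fixed point.

A is the start symbol, so $ ∈ FOLLOW(A).
In S → A n A: A is followed by n A, add FIRST(n A) \ {ε} = { 'n' }
In S → A n A: A is at the end, add FOLLOW(S)
In B → d B A: A is at the end, add FOLLOW(B)

The FOLLOW sets referred to above (computed the same way, to a fixed point):
  FOLLOW(S) = { $, '*', 'd', 'n' }
  FOLLOW(B) = { $, '*', 'd', 'n' }

Taking the union: FOLLOW(A) = { $, '*', 'd', 'n' }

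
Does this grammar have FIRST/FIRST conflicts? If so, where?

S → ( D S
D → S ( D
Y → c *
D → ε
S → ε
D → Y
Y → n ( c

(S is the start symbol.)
A FIRST/FIRST conflict occurs when two productions N → α and N → β for the same non-terminal have FIRST(α) ∩ FIRST(β) ≠ ∅ (with ε ∈ FIRST of a nullable right-hand side, so two nullable alternatives also conflict).

FIRST sets of the non-terminals at (or reachable through a nullable prefix from) the front of some alternative:
  FIRST(S) = { '(', ε }
  FIRST(Y) = { 'c', 'n' }

Productions for S:
  S → ( D S: FIRST = { '(' }
  S → ε: FIRST = { ε }
Productions for D:
  D → S ( D: FIRST = { '(' }
  D → ε: FIRST = { ε }
  D → Y: FIRST = { 'c', 'n' }
Productions for Y:
  Y → c *: FIRST = { 'c' }
  Y → n ( c: FIRST = { 'n' }

All alternatives of each non-terminal have pairwise disjoint FIRST sets.

Answer: No FIRST/FIRST conflicts.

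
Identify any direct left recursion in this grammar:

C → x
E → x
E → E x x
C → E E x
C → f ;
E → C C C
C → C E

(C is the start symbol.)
Yes, E, C are left-recursive

C → x: starts with x
E → x: starts with x
E → E x x: LEFT RECURSIVE (starts with E)
C → E E x: starts with E
C → f ;: starts with f
E → C C C: starts with C
C → C E: LEFT RECURSIVE (starts with C)

The grammar has direct left recursion on: E, C.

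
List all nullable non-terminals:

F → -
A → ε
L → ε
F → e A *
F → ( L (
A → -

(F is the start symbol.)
A non-terminal is nullable if it can derive ε (the empty string): either it has an ε-production, or it has a production whose right-hand side consists entirely of nullable non-terminals.

ε-productions: A → ε, L → ε
So A, L are immediately nullable.
No further non-terminal can be added: every production for the remaining non-terminals contains a terminal or a non-nullable non-terminal.
Nullable = { 'A', 'L' }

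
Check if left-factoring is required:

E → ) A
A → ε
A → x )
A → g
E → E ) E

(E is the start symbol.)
No, left-factoring is not needed

Left-factoring is needed when two productions for the same non-terminal
share a common prefix on the right-hand side.

Productions for E:
  E → ) A
  E → E ) E
Productions for A:
  A → ε
  A → x )
  A → g

No common prefixes found.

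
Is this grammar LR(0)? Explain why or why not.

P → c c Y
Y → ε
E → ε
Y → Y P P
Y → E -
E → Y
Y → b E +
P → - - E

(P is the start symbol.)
A grammar is LR(0) if no state in the canonical LR(0) collection has:
  - both a shift item (dot before a terminal) and a complete item (shift-reduce conflict), or
  - two or more complete items (reduce-reduce conflict; the accept item [P' → P .] counts as a complete item here).

Augment with P' → P and build the canonical LR(0) collection (I0 = CLOSURE({[P' → . P]}), then GOTO on every symbol after a dot until no new states appear). It has 16 states:
  I0: { [P → . - - E], [P → . c c Y], [P' → . P] }  — shift
  I1: { [P → - . - E] }  — shift
  I2: { [P' → P .] }  — accept
  I3: { [P → c . c Y] }  — shift
  I4: { [E → . Y], [E → .], [P → c c . Y], [Y → . E -], [Y → . Y P P], [Y → . b E +], [Y → .] }  — shift, 2 reduces
  I5: { [Y → E . -] }  — shift
  I6: { [E → Y .], [P → . - - E], [P → . c c Y], [P → c c Y .], [Y → Y . P P] }  — shift, 2 reduces
  I7: { [E → . Y], [E → .], [Y → . E -], [Y → . Y P P], [Y → . b E +], [Y → .], [Y → b . E +] }  — shift, 2 reduces
  I8: { [Y → E . -], [Y → b E . +] }  — shift
  I9: { [E → Y .], [P → . - - E], [P → . c c Y], [Y → Y . P P] }  — shift, reduce
  I10: { [P → . - - E], [P → . c c Y], [Y → Y P . P] }  — shift
  I11: { [Y → Y P P .] }  — reduce
  I12: { [Y → b E + .] }  — reduce
  I13: { [Y → E - .] }  — reduce
  I14: { [E → . Y], [E → .], [P → - - . E], [Y → . E -], [Y → . Y P P], [Y → . b E +], [Y → .] }  — shift, 2 reduces
  I15: { [P → - - E .], [Y → E . -] }  — shift, reduce

Conflict in state I4:
  Shift-reduce conflict between [E → .] and [Y → . b E +]
So the grammar is NOT LR(0).

Answer: No. Shift-reduce conflict between [E → .] and [Y → . b E +]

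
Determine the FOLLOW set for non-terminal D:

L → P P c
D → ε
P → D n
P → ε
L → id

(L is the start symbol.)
{ 'n' }

In P → D n: D is followed by n, add FIRST(n) \ {ε} = { 'n' }

Taking the union: FOLLOW(D) = { 'n' }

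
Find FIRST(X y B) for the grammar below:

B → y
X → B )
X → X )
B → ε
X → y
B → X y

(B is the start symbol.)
FIRST sets of the non-terminals involved (from the grammar, by fixed-point iteration):
  FIRST(X) = { ')', 'y' }

To compute FIRST(X y B), process the symbols left to right:
Symbol X is a non-terminal. Add FIRST(X) \ {ε} = { ')', 'y' }
X is not nullable (ε ∉ FIRST(X)), so stop here.
FIRST(X y B) = { ')', 'y' }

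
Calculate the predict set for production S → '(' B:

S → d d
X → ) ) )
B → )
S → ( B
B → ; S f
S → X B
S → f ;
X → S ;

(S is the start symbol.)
{ '(' }

PREDICT(S → '(' B) = (FIRST(RHS) \ {ε}) ∪ (FOLLOW(S) if ε ∈ FIRST(RHS), i.e. RHS ⇒* ε)
FIRST('(' B) = { '(' }
ε ∉ FIRST('(' B), so FOLLOW(S) is not added.
PREDICT(S → '(' B) = { '(' }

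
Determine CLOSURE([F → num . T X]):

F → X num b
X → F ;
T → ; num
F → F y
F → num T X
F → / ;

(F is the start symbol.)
To compute CLOSURE, for each item [A → α.Bβ] where B is a non-terminal, add [B → .γ] for all productions B → γ; repeat for the newly added items until nothing changes.

Start with: [F → num . T X]
  [F → num . T X] has the dot before T: add [T → . ; num]
No further items can be added.

CLOSURE = { [F → num . T X], [T → . ; num] }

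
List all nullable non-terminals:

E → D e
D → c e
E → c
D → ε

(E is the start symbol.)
A non-terminal is nullable if it can derive ε (the empty string): either it has an ε-production, or it has a production whose right-hand side consists entirely of nullable non-terminals.

ε-productions: D → ε
So D is immediately nullable.
No further non-terminal can be added: every production for the remaining non-terminals contains a terminal or a non-nullable non-terminal.
Nullable = { 'D' }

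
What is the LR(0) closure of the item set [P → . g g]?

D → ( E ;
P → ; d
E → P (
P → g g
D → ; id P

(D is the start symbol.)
Start with: [P → . g g]
The dot precedes the terminal g, so nothing is added.

CLOSURE = { [P → . g g] }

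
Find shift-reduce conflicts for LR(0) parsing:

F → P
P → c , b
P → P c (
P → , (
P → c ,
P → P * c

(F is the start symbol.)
A shift-reduce conflict occurs when an LR(0) state has both:
  - a complete (reduce) item [A → α .] (dot at the end), and
  - a shift item [B → β . c γ] (dot before a terminal).

Augment with F' → F and build the canonical LR(0) collection (I0 = CLOSURE({[F' → . F]}), then GOTO on every symbol after a dot until no new states appear). It has 12 states:
  I0: { [F → . P], [F' → . F], [P → . , (], [P → . P * c], [P → . P c (], [P → . c , b], [P → . c ,] }  — shift
  I1: { [P → , . (] }  — shift
  I2: { [F' → F .] }  — accept
  I3: { [F → P .], [P → P . * c], [P → P . c (] }  — shift, reduce
  I4: { [P → c . , b], [P → c . ,] }  — shift
  I5: { [P → c , . b], [P → c , .] }  — shift, reduce
  I6: { [P → c , b .] }  — reduce
  I7: { [P → P * . c] }  — shift
  I8: { [P → P c . (] }  — shift
  I9: { [P → P c ( .] }  — reduce
  I10: { [P → P * c .] }  — reduce
  I11: { [P → , ( .] }  — reduce

I3 contains reduce item [F → P .] and shift items [P → P . * c], [P → P . c (] — shift-reduce conflict.
I5 contains reduce item [P → c , .] and shift item [P → c , . b] — shift-reduce conflict.

Answer: Yes — I3: [F → P .] vs [P → P . * c]; I5: [P → c , .] vs [P → c , . b]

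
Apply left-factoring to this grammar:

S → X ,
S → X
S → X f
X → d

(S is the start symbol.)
S → X S'
S' → ,
S' → ε
S' → f
X → d

Left-factoring transforms A → αβ₁ | αβ₂ into A → αA' and A' → β₁ | β₂
(α is the longest common prefix among the alternatives). Repeat until
no nonterminal has two alternatives with a common prefix.

Round 1: S has alternatives sharing prefix 'X'. Introduce S': S → X S'
  Add: S' → ,
  Add: S' → ε
  Add: S' → f

No remaining common prefixes — done.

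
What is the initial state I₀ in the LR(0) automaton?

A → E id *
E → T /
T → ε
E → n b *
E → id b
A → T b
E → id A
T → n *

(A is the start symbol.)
First, augment the grammar with A' → A
I₀ = CLOSURE({ [A' → . A] }):
  [A' → . A] has the dot before A: add [A → . E id *], [A → . T b]
  [A → . E id *] has the dot before E: add [E → . T /], [E → . n b *], [E → . id b], [E → . id A]
  [A → . T b] has the dot before T: add [T → .], [T → . n *]
No further items can be added.

I₀ = { [A → . E id *], [A → . T b], [A' → . A], [E → . T /], [E → . id A], [E → . id b], [E → . n b *], [T → . n *], [T → .] }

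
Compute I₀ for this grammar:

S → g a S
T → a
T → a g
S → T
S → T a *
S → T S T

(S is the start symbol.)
{ [S → . T S T], [S → . T a *], [S → . T], [S → . g a S], [S' → . S], [T → . a g], [T → . a] }

First, augment the grammar with S' → S
I₀ = CLOSURE({ [S' → . S] }):
  [S' → . S] has the dot before S: add [S → . g a S], [S → . T], [S → . T a *], [S → . T S T]
  [S → . T] has the dot before T: add [T → . a], [T → . a g]
No further items can be added.

I₀ = { [S → . T S T], [S → . T a *], [S → . T], [S → . g a S], [S' → . S], [T → . a g], [T → . a] }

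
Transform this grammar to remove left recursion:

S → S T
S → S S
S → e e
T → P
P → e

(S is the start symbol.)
S is directly left-recursive. The standard transformation for
  A → A α₁ | ... | A α_m | β₁ | ... | β_n
is
  A  → β₁ A' | ... | β_n A'
  A' → α₁ A' | ... | α_m A' | ε

S → e e becomes S → e e S'
S → S T becomes S' → T S'
S → S S becomes S' → S S'
Add S' → ε

Productions for other non-terminals are unchanged:
  T → P
  P → e

Resulting grammar:
S → e e S'
S' → T S'
S' → S S'
S' → ε
T → P
P → e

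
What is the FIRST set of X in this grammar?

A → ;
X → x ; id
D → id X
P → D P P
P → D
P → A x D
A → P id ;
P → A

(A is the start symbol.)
{ 'x' }

From X → x ; id:
  - x is a terminal: add 'x' and stop

Collecting: FIRST(X) = { 'x' }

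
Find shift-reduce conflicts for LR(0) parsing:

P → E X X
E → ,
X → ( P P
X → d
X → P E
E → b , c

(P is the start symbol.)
A shift-reduce conflict occurs when an LR(0) state has both:
  - a complete (reduce) item [A → α .] (dot at the end), and
  - a shift item [B → β . c γ] (dot before a terminal).

Augment with P' → P and build the canonical LR(0) collection (I0 = CLOSURE({[P' → . P]}), then GOTO on every symbol after a dot until no new states appear). It has 15 states:
  I0: { [E → . ,], [E → . b , c], [P → . E X X], [P' → . P] }  — shift
  I1: { [E → , .] }  — reduce
  I2: { [E → . ,], [E → . b , c], [P → . E X X], [P → E . X X], [X → . ( P P], [X → . P E], [X → . d] }  — shift
  I3: { [P' → P .] }  — accept
  I4: { [E → b . , c] }  — shift
  I5: { [E → b , . c] }  — shift
  I6: { [E → b , c .] }  — reduce
  I7: { [E → . ,], [E → . b , c], [P → . E X X], [X → ( . P P] }  — shift
  I8: { [E → . ,], [E → . b , c], [X → P . E] }  — shift
  I9: { [E → . ,], [E → . b , c], [P → . E X X], [P → E X . X], [X → . ( P P], [X → . P E], [X → . d] }  — shift
  I10: { [X → d .] }  — reduce
  I11: { [P → E X X .] }  — reduce
  I12: { [X → P E .] }  — reduce
  I13: { [E → . ,], [E → . b , c], [P → . E X X], [X → ( P . P] }  — shift
  I14: { [X → ( P P .] }  — reduce

No state contains both a complete item and a shift item.

Answer: No shift-reduce conflicts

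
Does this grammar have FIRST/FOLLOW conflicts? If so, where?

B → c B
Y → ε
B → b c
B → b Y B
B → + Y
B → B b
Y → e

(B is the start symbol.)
Nullable non-terminals: Y.

Y: nullable alternative(s) Y → ε; FOLLOW(Y) = { $, '+', 'b', 'c' }
  Y → ε: FIRST \ {ε} = { } — this is the only nullable alternative, skip
  Y → e: FIRST \ {ε} = { 'e' } — disjoint from FOLLOW(Y)

B has no nullable alternative, so no FIRST/FOLLOW check is needed there.

No FIRST/FOLLOW conflicts found.

Answer: No FIRST/FOLLOW conflicts.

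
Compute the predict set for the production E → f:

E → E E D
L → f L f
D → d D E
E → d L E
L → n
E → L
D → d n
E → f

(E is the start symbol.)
PREDICT(E → f) = (FIRST(RHS) \ {ε}) ∪ (FOLLOW(E) if ε ∈ FIRST(RHS), i.e. RHS ⇒* ε)
FIRST(f) = { 'f' }
ε ∉ FIRST(f), so FOLLOW(E) is not added.
PREDICT(E → f) = { 'f' }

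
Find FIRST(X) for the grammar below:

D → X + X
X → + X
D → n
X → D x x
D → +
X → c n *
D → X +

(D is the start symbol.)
FIRST sets of the other non-terminals involved (by the same procedure, iterated to a fixed point):
  FIRST(D) = { '+', 'c', 'n' }

From X → + X:
  - '+' is a terminal: add '+' and stop
From X → D x x:
  - D is a non-terminal: add FIRST(D) \ {ε} = { '+', 'c', 'n' }
    D is not nullable, so stop
From X → c n *:
  - c is a terminal: add 'c' and stop

Collecting: FIRST(X) = { '+', 'c', 'n' }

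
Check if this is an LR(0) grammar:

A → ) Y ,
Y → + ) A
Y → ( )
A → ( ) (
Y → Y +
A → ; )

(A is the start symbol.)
Yes, the grammar is LR(0)

A grammar is LR(0) if no state in the canonical LR(0) collection has:
  - both a shift item (dot before a terminal) and a complete item (shift-reduce conflict), or
  - two or more complete items (reduce-reduce conflict; the accept item [A' → A .] counts as a complete item here).

Augment with A' → A and build the canonical LR(0) collection (I0 = CLOSURE({[A' → . A]}), then GOTO on every symbol after a dot until no new states appear). It has 16 states:
  I0: { [A → . ( ) (], [A → . ) Y ,], [A → . ; )], [A' → . A] }  — shift
  I1: { [A → ( . ) (] }  — shift
  I2: { [A → ) . Y ,], [Y → . ( )], [Y → . + ) A], [Y → . Y +] }  — shift
  I3: { [A → ; . )] }  — shift
  I4: { [A' → A .] }  — accept
  I5: { [A → ; ) .] }  — reduce
  I6: { [Y → ( . )] }  — shift
  I7: { [Y → + . ) A] }  — shift
  I8: { [A → ) Y . ,], [Y → Y . +] }  — shift
  I9: { [Y → Y + .] }  — reduce
  I10: { [A → ) Y , .] }  — reduce
  I11: { [A → . ( ) (], [A → . ) Y ,], [A → . ; )], [Y → + ) . A] }  — shift
  I12: { [Y → + ) A .] }  — reduce
  I13: { [Y → ( ) .] }  — reduce
  I14: { [A → ( ) . (] }  — shift
  I15: { [A → ( ) ( .] }  — reduce

Every state is either a pure shift/goto state or contains exactly one complete item and nothing to shift — no conflicts. The grammar is LR(0).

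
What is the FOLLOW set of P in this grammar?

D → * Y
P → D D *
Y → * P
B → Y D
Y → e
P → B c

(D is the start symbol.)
In Y → * P: P is at the end, add FOLLOW(Y)

The FOLLOW sets referred to above (computed the same way, to a fixed point):
  FOLLOW(Y) = { $, '*', 'c' }

Taking the union: FOLLOW(P) = { $, '*', 'c' }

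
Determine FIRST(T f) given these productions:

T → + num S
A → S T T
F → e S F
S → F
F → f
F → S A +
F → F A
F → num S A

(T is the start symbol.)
FIRST sets of the non-terminals involved (from the grammar, by fixed-point iteration):
  FIRST(T) = { '+' }

To compute FIRST(T f), process the symbols left to right:
Symbol T is a non-terminal. Add FIRST(T) \ {ε} = { '+' }
T is not nullable (ε ∉ FIRST(T)), so stop here.
FIRST(T f) = { '+' }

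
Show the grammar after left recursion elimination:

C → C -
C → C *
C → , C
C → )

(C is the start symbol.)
C → , C C'
C → ) C'
C' → - C'
C' → * C'
C' → ε

C is directly left-recursive. The standard transformation for
  A → A α₁ | ... | A α_m | β₁ | ... | β_n
is
  A  → β₁ A' | ... | β_n A'
  A' → α₁ A' | ... | α_m A' | ε

C → , C becomes C → , C C'
C → ) becomes C → ) C'
C → C - becomes C' → - C'
C → C * becomes C' → * C'
Add C' → ε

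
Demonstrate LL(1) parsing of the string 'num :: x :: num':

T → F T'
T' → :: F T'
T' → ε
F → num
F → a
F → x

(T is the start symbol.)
Stack is shown with the top on the left.

Stack      Input              Action
------------------------------------
T $        num :: x :: num $  output T → F T'
F T' $     num :: x :: num $  output F → num
num T' $   num :: x :: num $  match 'num'
T' $       :: x :: num $      output T' → :: F T'
:: F T' $  :: x :: num $      match '::'
F T' $     x :: num $         output F → x
x T' $     x :: num $         match 'x'
T' $       :: num $           output T' → :: F T'
:: F T' $  :: num $           match '::'
F T' $     num $              output F → num
num T' $   num $              match 'num'
T' $       $                  output T' → ε
$          $                  accept

The string is accepted.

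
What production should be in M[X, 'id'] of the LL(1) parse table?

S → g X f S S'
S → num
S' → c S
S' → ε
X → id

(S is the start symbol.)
X → id

To find M[X, 'id'], we find productions for X where 'id' is in the predict set (PREDICT(N → α) = (FIRST(α) \ {ε}) ∪ (FOLLOW(N) if α ⇒* ε)).

X → id: PREDICT = { 'id' }
  'id' is in predict set, so this production goes in M[X, 'id']

M[X, 'id'] = X → id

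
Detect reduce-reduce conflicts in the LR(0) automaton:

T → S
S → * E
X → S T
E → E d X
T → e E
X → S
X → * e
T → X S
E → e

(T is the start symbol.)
Yes — I2: [T → S .] vs [X → S .]; I15: [E → e .] vs [X → * e .]

A reduce-reduce conflict occurs when an LR(0) state has two complete items [A → α .] and [B → β .] — both call for a reduction, and with no lookahead the parser cannot choose between them.

Augment with T' → T and build the canonical LR(0) collection (I0 = CLOSURE({[T' → . T]}), then GOTO on every symbol after a dot until no new states appear). It has 16 states:
  I0: { [S → . * E], [T → . S], [T → . X S], [T → . e E], [T' → . T], [X → . * e], [X → . S T], [X → . S] }  — shift
  I1: { [E → . E d X], [E → . e], [S → * . E], [X → * . e] }  — shift
  I2: { [S → . * E], [T → . S], [T → . X S], [T → . e E], [T → S .], [X → . * e], [X → . S T], [X → . S], [X → S . T], [X → S .] }  — shift, 2 reduces
  I3: { [T' → T .] }  — accept
  I4: { [S → . * E], [T → X . S] }  — shift
  I5: { [E → . E d X], [E → . e], [T → e . E] }  — shift
  I6: { [E → E . d X], [T → e E .] }  — shift, reduce
  I7: { [E → e .] }  — reduce
  I8: { [E → E d . X], [S → . * E], [X → . * e], [X → . S T], [X → . S] }  — shift
  I9: { [S → . * E], [T → . S], [T → . X S], [T → . e E], [X → . * e], [X → . S T], [X → . S], [X → S . T], [X → S .] }  — shift, reduce
  I10: { [E → E d X .] }  — reduce
  I11: { [X → S T .] }  — reduce
  I12: { [E → . E d X], [E → . e], [S → * . E] }  — shift
  I13: { [T → X S .] }  — reduce
  I14: { [E → E . d X], [S → * E .] }  — shift, reduce
  I15: { [E → e .], [X → * e .] }  — 2 reduces

I2 contains complete items [T → S .], [X → S .] — reduce-reduce conflict.
I15 contains complete items [E → e .], [X → * e .] — reduce-reduce conflict.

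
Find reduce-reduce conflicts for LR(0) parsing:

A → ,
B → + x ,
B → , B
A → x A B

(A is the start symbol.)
No reduce-reduce conflicts

A reduce-reduce conflict occurs when an LR(0) state has two complete items [A → α .] and [B → β .] — both call for a reduction, and with no lookahead the parser cannot choose between them.

Augment with A' → A and build the canonical LR(0) collection (I0 = CLOSURE({[A' → . A]}), then GOTO on every symbol after a dot until no new states appear). It has 11 states:
  I0: { [A → . ,], [A → . x A B], [A' → . A] }  — shift
  I1: { [A → , .] }  — reduce
  I2: { [A' → A .] }  — accept
  I3: { [A → . ,], [A → . x A B], [A → x . A B] }  — shift
  I4: { [A → x A . B], [B → . + x ,], [B → . , B] }  — shift
  I5: { [B → + . x ,] }  — shift
  I6: { [B → , . B], [B → . + x ,], [B → . , B] }  — shift
  I7: { [A → x A B .] }  — reduce
  I8: { [B → , B .] }  — reduce
  I9: { [B → + x . ,] }  — shift
  I10: { [B → + x , .] }  — reduce

No state contains more than one complete item.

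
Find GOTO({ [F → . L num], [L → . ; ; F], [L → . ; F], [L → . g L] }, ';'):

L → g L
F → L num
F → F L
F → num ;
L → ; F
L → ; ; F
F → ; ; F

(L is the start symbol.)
GOTO(I, ';') = CLOSURE({ [A → αX.β] : [A → α.Xβ] ∈ I, X = ';' })

Items with dot before ';', with the dot advanced:
  [L → . ; ; F] → [L → ; . ; F]
  [L → . ; F] → [L → ; . F]
Closure of the advanced items:
  [L → ; . F] has the dot before F: add [F → . L num], [F → . F L], [F → . num ;], [F → . ; ; F]
  [F → . L num] has the dot before L: add [L → . g L], [L → . ; F], [L → . ; ; F]

GOTO = { [F → . ; ; F], [F → . F L], [F → . L num], [F → . num ;], [L → . ; ; F], [L → . ; F], [L → . g L], [L → ; . ; F], [L → ; . F] }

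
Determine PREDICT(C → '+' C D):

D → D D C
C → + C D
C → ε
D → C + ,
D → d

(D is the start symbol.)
{ '+' }

PREDICT(C → '+' C D) = (FIRST(RHS) \ {ε}) ∪ (FOLLOW(C) if ε ∈ FIRST(RHS), i.e. RHS ⇒* ε)
FIRST('+' C D) = { '+' }
ε ∉ FIRST('+' C D), so FOLLOW(C) is not added.
PREDICT(C → '+' C D) = { '+' }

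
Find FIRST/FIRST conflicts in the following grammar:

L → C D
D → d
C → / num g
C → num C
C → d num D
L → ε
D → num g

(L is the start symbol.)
No FIRST/FIRST conflicts.

A FIRST/FIRST conflict occurs when two productions N → α and N → β for the same non-terminal have FIRST(α) ∩ FIRST(β) ≠ ∅ (with ε ∈ FIRST of a nullable right-hand side, so two nullable alternatives also conflict).

FIRST sets of the non-terminals at (or reachable through a nullable prefix from) the front of some alternative:
  FIRST(C) = { '/', 'd', 'num' }

Productions for L:
  L → C D: FIRST = { '/', 'd', 'num' }
  L → ε: FIRST = { ε }
Productions for D:
  D → d: FIRST = { 'd' }
  D → num g: FIRST = { 'num' }
Productions for C:
  C → / num g: FIRST = { '/' }
  C → num C: FIRST = { 'num' }
  C → d num D: FIRST = { 'd' }

All alternatives of each non-terminal have pairwise disjoint FIRST sets.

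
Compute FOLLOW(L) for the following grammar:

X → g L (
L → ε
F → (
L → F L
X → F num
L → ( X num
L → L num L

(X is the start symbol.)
To compute FOLLOW(L), find every occurrence of L on a right-hand side N → α L β: add FIRST(β) \ {ε}, and if β is empty or nullable also add FOLLOW(N). Iterate to a fixed point.

In X → g L (: L is followed by '(', add FIRST('(') \ {ε} = { '(' }
In L → F L: L is at the end; this adds FOLLOW(L) to itself — nothing new
In L → L num L: L is followed by num L, add FIRST(num L) \ {ε} = { 'num' }
In L → L num L: L is at the end; this adds FOLLOW(L) to itself — nothing new

Taking the union: FOLLOW(L) = { '(', 'num' }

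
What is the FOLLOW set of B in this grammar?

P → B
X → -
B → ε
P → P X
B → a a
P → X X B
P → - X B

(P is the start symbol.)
In P → B: B is at the end, add FOLLOW(P)
In P → X X B: B is at the end, add FOLLOW(P)
In P → - X B: B is at the end, add FOLLOW(P)

The FOLLOW sets referred to above (computed the same way, to a fixed point):
  FOLLOW(P) = { $, '-' }

Taking the union: FOLLOW(B) = { $, '-' }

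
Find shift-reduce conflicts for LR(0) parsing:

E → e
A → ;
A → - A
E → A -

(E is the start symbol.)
No shift-reduce conflicts

A shift-reduce conflict occurs when an LR(0) state has both:
  - a complete (reduce) item [A → α .] (dot at the end), and
  - a shift item [B → β . c γ] (dot before a terminal).

Augment with E' → E and build the canonical LR(0) collection (I0 = CLOSURE({[E' → . E]}), then GOTO on every symbol after a dot until no new states appear). It has 8 states:
  I0: { [A → . - A], [A → . ;], [E → . A -], [E → . e], [E' → . E] }  — shift
  I1: { [A → - . A], [A → . - A], [A → . ;] }  — shift
  I2: { [A → ; .] }  — reduce
  I3: { [E → A . -] }  — shift
  I4: { [E' → E .] }  — accept
  I5: { [E → e .] }  — reduce
  I6: { [E → A - .] }  — reduce
  I7: { [A → - A .] }  — reduce

No state contains both a complete item and a shift item.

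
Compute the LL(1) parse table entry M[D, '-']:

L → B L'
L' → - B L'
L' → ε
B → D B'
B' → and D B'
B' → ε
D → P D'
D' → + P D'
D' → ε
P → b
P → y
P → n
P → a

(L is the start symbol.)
Empty (error entry)

To find M[D, '-'], we find productions for D where '-' is in the predict set (PREDICT(N → α) = (FIRST(α) \ {ε}) ∪ (FOLLOW(N) if α ⇒* ε)).

Relevant sets:
  FIRST(P) = { 'a', 'b', 'n', 'y' }

D → P D': PREDICT = { 'a', 'b', 'n', 'y' }

M[D, '-'] is empty (no production applies)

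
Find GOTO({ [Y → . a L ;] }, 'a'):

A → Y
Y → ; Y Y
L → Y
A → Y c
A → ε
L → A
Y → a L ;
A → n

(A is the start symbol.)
{ [A → . Y c], [A → . Y], [A → . n], [A → .], [L → . A], [L → . Y], [Y → . ; Y Y], [Y → . a L ;], [Y → a . L ;] }

GOTO(I, 'a') = CLOSURE({ [A → αX.β] : [A → α.Xβ] ∈ I, X = 'a' })

Items with dot before 'a', with the dot advanced:
  [Y → . a L ;] → [Y → a . L ;]
Closure of the advanced items:
  [Y → a . L ;] has the dot before L: add [L → . Y], [L → . A]
  [L → . Y] has the dot before Y: add [Y → . ; Y Y], [Y → . a L ;]
  [L → . A] has the dot before A: add [A → . Y], [A → . Y c], [A → .], [A → . n]

GOTO = { [A → . Y c], [A → . Y], [A → . n], [A → .], [L → . A], [L → . Y], [Y → . ; Y Y], [Y → . a L ;], [Y → a . L ;] }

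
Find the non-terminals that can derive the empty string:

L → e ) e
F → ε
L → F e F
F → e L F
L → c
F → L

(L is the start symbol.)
{ 'F' }

ε-productions: F → ε
So F is immediately nullable.
No further non-terminal can be added: every production for the remaining non-terminals contains a terminal or a non-nullable non-terminal.
Nullable = { 'F' }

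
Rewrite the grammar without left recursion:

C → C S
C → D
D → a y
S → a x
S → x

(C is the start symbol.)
C → D C'
C' → S C'
C' → ε
D → a y
S → a x
S → x

C is directly left-recursive. The standard transformation for
  A → A α₁ | ... | A α_m | β₁ | ... | β_n
is
  A  → β₁ A' | ... | β_n A'
  A' → α₁ A' | ... | α_m A' | ε

C → D becomes C → D C'
C → C S becomes C' → S C'
Add C' → ε

Productions for other non-terminals are unchanged:
  D → a y
  S → a x
  S → x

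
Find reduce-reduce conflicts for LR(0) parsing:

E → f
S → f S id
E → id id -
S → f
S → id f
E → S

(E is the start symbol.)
Yes — I3: [E → f .] vs [S → f .]

Augment with E' → E and build the canonical LR(0) collection (I0 = CLOSURE({[E' → . E]}), then GOTO on every symbol after a dot until no new states appear). It has 12 states:
  I0: { [E → . S], [E → . f], [E → . id id -], [E' → . E], [S → . f S id], [S → . f], [S → . id f] }  — shift
  I1: { [E' → E .] }  — accept
  I2: { [E → S .] }  — reduce
  I3: { [E → f .], [S → . f S id], [S → . f], [S → . id f], [S → f . S id], [S → f .] }  — shift, 2 reduces
  I4: { [E → id . id -], [S → id . f] }  — shift
  I5: { [S → id f .] }  — reduce
  I6: { [E → id id . -] }  — shift
  I7: { [E → id id - .] }  — reduce
  I8: { [S → f S . id] }  — shift
  I9: { [S → . f S id], [S → . f], [S → . id f], [S → f . S id], [S → f .] }  — shift, reduce
  I10: { [S → id . f] }  — shift
  I11: { [S → f S id .] }  — reduce

I3 contains complete items [E → f .], [S → f .] — reduce-reduce conflict.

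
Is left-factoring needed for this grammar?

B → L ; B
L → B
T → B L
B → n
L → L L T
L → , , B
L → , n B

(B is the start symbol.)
Yes, L has productions with common prefix ','

Left-factoring is needed when two productions for the same non-terminal
share a common prefix on the right-hand side.

Productions for B:
  B → L ; B
  B → n
Productions for L:
  L → B
  L → L L T
  L → , , B
  L → , n B

Found common prefix ',' in productions for L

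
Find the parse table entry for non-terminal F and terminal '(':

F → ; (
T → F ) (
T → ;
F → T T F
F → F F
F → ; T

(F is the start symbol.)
To find M[F, '('], we find productions for F where '(' is in the predict set (PREDICT(N → α) = (FIRST(α) \ {ε}) ∪ (FOLLOW(N) if α ⇒* ε)).

Relevant sets:
  FIRST(T) = { ';' }
  FIRST(F) = { ';' }

F → ; (: PREDICT = { ';' }
F → T T F: PREDICT = { ';' }
F → F F: PREDICT = { ';' }
F → ; T: PREDICT = { ';' }

M[F, '('] is empty (no production applies)

Answer: Empty (error entry)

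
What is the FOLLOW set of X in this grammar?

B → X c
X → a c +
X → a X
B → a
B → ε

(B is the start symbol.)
In B → X c: X is followed by c, add FIRST(c) \ {ε} = { 'c' }
In X → a X: X is at the end; this adds FOLLOW(X) to itself — nothing new

Taking the union: FOLLOW(X) = { 'c' }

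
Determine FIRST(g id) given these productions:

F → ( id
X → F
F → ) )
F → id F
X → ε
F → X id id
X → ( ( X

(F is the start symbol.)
{ 'g' }

To compute FIRST(g id), process the symbols left to right:
Symbol g is a terminal. Add 'g' and stop.
FIRST(g id) = { 'g' }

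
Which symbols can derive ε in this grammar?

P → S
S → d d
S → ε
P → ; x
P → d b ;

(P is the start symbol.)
A non-terminal is nullable if it can derive ε (the empty string): either it has an ε-production, or it has a production whose right-hand side consists entirely of nullable non-terminals.

ε-productions: S → ε
So S is immediately nullable.
P → S: every symbol on the right is nullable, so P is nullable too.
Every non-terminal is now nullable.
Nullable = { 'P', 'S' }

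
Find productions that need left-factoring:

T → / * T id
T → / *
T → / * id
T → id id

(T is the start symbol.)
Left-factoring is needed when two productions for the same non-terminal
share a common prefix on the right-hand side.

Productions for T:
  T → / * T id
  T → / *
  T → / * id
  T → id id

Found common prefix '/ *' in productions for T

Answer: Yes, T has productions with common prefix '/ *'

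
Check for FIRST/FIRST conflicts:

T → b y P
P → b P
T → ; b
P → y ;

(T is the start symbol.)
A FIRST/FIRST conflict occurs when two productions N → α and N → β for the same non-terminal have FIRST(α) ∩ FIRST(β) ≠ ∅ (with ε ∈ FIRST of a nullable right-hand side, so two nullable alternatives also conflict).

Productions for T:
  T → b y P: FIRST = { 'b' }
  T → ; b: FIRST = { ';' }
Productions for P:
  P → b P: FIRST = { 'b' }
  P → y ;: FIRST = { 'y' }

All alternatives of each non-terminal have pairwise disjoint FIRST sets.

Answer: No FIRST/FIRST conflicts.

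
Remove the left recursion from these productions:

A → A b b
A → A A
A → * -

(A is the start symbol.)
A → * - A'
A' → b b A'
A' → A A'
A' → ε

A is directly left-recursive. The standard transformation for
  A → A α₁ | ... | A α_m | β₁ | ... | β_n
is
  A  → β₁ A' | ... | β_n A'
  A' → α₁ A' | ... | α_m A' | ε

A → * - becomes A → * - A'
A → A b b becomes A' → b b A'
A → A A becomes A' → A A'
Add A' → ε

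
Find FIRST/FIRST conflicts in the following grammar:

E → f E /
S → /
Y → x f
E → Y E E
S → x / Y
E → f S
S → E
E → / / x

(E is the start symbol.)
Yes. E → f E '/' / E → f S on { 'f' }; S → '/' / S → E on { '/' }; S → x '/' Y / S → E on { 'x' }

FIRST sets of the non-terminals at (or reachable through a nullable prefix from) the front of some alternative:
  FIRST(Y) = { 'x' }
  FIRST(E) = { '/', 'f', 'x' }

Productions for E:
  E → f E /: FIRST = { 'f' }
  E → Y E E: FIRST = { 'x' }
  E → f S: FIRST = { 'f' }
  E → / / x: FIRST = { '/' }
Productions for S:
  S → /: FIRST = { '/' }
  S → x / Y: FIRST = { 'x' }
  S → E: FIRST = { '/', 'f', 'x' }
Y has only one production, so no FIRST/FIRST conflict is possible there.

Conflict for E: E → f E / and E → f S
  Overlap: { 'f' }
Conflict for S: S → / and S → E
  Overlap: { '/' }
Conflict for S: S → x / Y and S → E
  Overlap: { 'x' }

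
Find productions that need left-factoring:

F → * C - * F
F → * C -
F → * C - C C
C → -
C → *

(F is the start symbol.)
Yes, F has productions with common prefix '* C -'

Left-factoring is needed when two productions for the same non-terminal
share a common prefix on the right-hand side.

Productions for F:
  F → * C - * F
  F → * C -
  F → * C - C C
Productions for C:
  C → -
  C → *

Found common prefix '* C -' in productions for F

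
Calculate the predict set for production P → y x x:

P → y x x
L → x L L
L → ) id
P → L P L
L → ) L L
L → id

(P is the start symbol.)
PREDICT(P → y x x) = (FIRST(RHS) \ {ε}) ∪ (FOLLOW(P) if ε ∈ FIRST(RHS), i.e. RHS ⇒* ε)
FIRST(y x x) = { 'y' }
ε ∉ FIRST(y x x), so FOLLOW(P) is not added.
PREDICT(P → y x x) = { 'y' }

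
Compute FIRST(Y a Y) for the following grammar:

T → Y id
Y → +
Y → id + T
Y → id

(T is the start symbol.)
{ '+', 'id' }

FIRST sets of the non-terminals involved (from the grammar, by fixed-point iteration):
  FIRST(Y) = { '+', 'id' }

To compute FIRST(Y a Y), process the symbols left to right:
Symbol Y is a non-terminal. Add FIRST(Y) \ {ε} = { '+', 'id' }
Y is not nullable (ε ∉ FIRST(Y)), so stop here.
FIRST(Y a Y) = { '+', 'id' }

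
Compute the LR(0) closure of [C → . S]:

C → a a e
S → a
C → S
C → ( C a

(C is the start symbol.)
To compute CLOSURE, for each item [A → α.Bβ] where B is a non-terminal, add [B → .γ] for all productions B → γ; repeat for the newly added items until nothing changes.

Start with: [C → . S]
  [C → . S] has the dot before S: add [S → . a]
No further items can be added.

CLOSURE = { [C → . S], [S → . a] }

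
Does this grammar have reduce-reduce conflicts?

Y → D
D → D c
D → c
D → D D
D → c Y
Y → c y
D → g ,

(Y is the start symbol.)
Yes — I9: [D → D c .] vs [D → c .]

Augment with Y' → Y and build the canonical LR(0) collection (I0 = CLOSURE({[Y' → . Y]}), then GOTO on every symbol after a dot until no new states appear). It has 10 states:
  I0: { [D → . D D], [D → . D c], [D → . c Y], [D → . c], [D → . g ,], [Y → . D], [Y → . c y], [Y' → . Y] }  — shift
  I1: { [D → . D D], [D → . D c], [D → . c Y], [D → . c], [D → . g ,], [D → D . D], [D → D . c], [Y → D .] }  — shift, reduce
  I2: { [Y' → Y .] }  — accept
  I3: { [D → . D D], [D → . D c], [D → . c Y], [D → . c], [D → . g ,], [D → c . Y], [D → c .], [Y → . D], [Y → . c y], [Y → c . y] }  — shift, reduce
  I4: { [D → g . ,] }  — shift
  I5: { [D → g , .] }  — reduce
  I6: { [D → c Y .] }  — reduce
  I7: { [Y → c y .] }  — reduce
  I8: { [D → . D D], [D → . D c], [D → . c Y], [D → . c], [D → . g ,], [D → D . D], [D → D . c], [D → D D .] }  — shift, reduce
  I9: { [D → . D D], [D → . D c], [D → . c Y], [D → . c], [D → . g ,], [D → D c .], [D → c . Y], [D → c .], [Y → . D], [Y → . c y] }  — shift, 2 reduces

I9 contains complete items [D → D c .], [D → c .] — reduce-reduce conflict.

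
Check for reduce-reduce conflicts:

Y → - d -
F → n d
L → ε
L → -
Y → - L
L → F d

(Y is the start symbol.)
No reduce-reduce conflicts

Augment with Y' → Y and build the canonical LR(0) collection (I0 = CLOSURE({[Y' → . Y]}), then GOTO on every symbol after a dot until no new states appear). It has 11 states:
  I0: { [Y → . - L], [Y → . - d -], [Y' → . Y] }  — shift
  I1: { [F → . n d], [L → . -], [L → . F d], [L → .], [Y → - . L], [Y → - . d -] }  — shift, reduce
  I2: { [Y' → Y .] }  — accept
  I3: { [L → - .] }  — reduce
  I4: { [L → F . d] }  — shift
  I5: { [Y → - L .] }  — reduce
  I6: { [Y → - d . -] }  — shift
  I7: { [F → n . d] }  — shift
  I8: { [F → n d .] }  — reduce
  I9: { [Y → - d - .] }  — reduce
  I10: { [L → F d .] }  — reduce

No state contains more than one complete item.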